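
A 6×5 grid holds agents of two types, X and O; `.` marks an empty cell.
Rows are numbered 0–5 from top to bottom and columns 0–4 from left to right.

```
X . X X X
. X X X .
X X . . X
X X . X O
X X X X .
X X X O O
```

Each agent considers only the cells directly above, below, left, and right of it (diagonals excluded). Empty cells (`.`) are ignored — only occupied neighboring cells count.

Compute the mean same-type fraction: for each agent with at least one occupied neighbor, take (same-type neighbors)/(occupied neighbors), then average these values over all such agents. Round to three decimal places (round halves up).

0.826

(0,0)X — no occupied neighbors
(0,2)X 2/2
(0,3)X 3/3
(0,4)X 1/1
(1,1)X 2/2
(1,2)X 3/3
(1,3)X 2/2
(2,0)X 2/2
(2,1)X 3/3
(2,4)X 0/1
(3,0)X 3/3
(3,1)X 3/3
(3,3)X 1/2
(3,4)O 0/2
(4,0)X 3/3
(4,1)X 4/4
(4,2)X 3/3
(4,3)X 2/3
(5,0)X 2/2
(5,1)X 3/3
(5,2)X 2/3
(5,3)O 1/3
(5,4)O 1/1
Sum over 22 agents: 2/2 + 3/3 + 1/1 + 2/2 + 3/3 + 2/2 + 2/2 + 3/3 + 0/1 + 3/3 + 3/3 + 1/2 + 0/2 + 3/3 + 4/4 + 3/3 + 2/3 + 2/2 + 3/3 + 2/3 + 1/3 + 1/1 = 109/6; mean = 109/6 ÷ 22 = 109/132 = 0.825757… → 0.826.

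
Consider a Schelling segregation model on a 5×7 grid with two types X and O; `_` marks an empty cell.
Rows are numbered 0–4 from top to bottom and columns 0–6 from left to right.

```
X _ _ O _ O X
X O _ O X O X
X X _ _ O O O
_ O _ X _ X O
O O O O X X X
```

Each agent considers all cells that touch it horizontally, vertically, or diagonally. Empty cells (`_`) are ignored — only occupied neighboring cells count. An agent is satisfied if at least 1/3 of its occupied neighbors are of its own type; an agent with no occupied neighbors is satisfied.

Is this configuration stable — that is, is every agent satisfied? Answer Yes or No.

(0,0)X 1/2 ✓
(0,3)O 1/2 ✓
(0,5)O 1/4 ✗
(0,6)X 1/3 ✓
(1,0)X 3/4 ✓
(1,1)O 0/4 ✗
(1,3)O 2/3 ✓
(1,4)X 0/6 ✗
(1,5)O 4/7 ✓
(1,6)X 1/5 ✗
(2,0)X 2/4 ✓
(2,1)X 2/4 ✓
(2,4)O 3/6 ✓
(2,5)O 4/7 ✓
(2,6)O 3/5 ✓
(3,1)O 3/5 ✓
(3,3)X 1/4 ✗
(3,5)X 3/7 ✓
(3,6)O 2/5 ✓
(4,0)O 2/2 ✓
(4,1)O 3/3 ✓
(4,2)O 3/4 ✓
(4,3)O 1/3 ✓
(4,4)X 3/4 ✓
(4,5)X 3/4 ✓
(4,6)X 2/3 ✓
For instance (0,5) has only 1/4 same-type neighbors, below 1/3.

No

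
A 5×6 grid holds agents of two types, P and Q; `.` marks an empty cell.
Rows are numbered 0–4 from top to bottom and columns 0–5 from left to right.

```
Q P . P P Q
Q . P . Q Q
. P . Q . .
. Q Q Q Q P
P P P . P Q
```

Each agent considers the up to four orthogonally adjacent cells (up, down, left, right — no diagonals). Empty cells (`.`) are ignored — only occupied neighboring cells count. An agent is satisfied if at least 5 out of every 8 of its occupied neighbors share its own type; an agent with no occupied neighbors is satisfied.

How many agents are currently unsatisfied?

12

(0,0)Q 1/2 not
(0,1)P 0/1 not
(0,3)P 1/1 satisfied
(0,4)P 1/3 not
(0,5)Q 1/2 not
(1,0)Q 1/1 satisfied
(1,2)P 0/0 satisfied
(1,4)Q 1/2 not
(1,5)Q 2/2 satisfied
(2,1)P 0/1 not
(2,3)Q 1/1 satisfied
(3,1)Q 1/3 not
(3,2)Q 2/3 satisfied
(3,3)Q 3/3 satisfied
(3,4)Q 1/3 not
(3,5)P 0/2 not
(4,0)P 1/1 satisfied
(4,1)P 2/3 satisfied
(4,2)P 1/2 not
(4,4)P 0/2 not
(4,5)Q 0/2 not
Unsatisfied: (0,0), (0,1), (0,4), (0,5), (1,4), (2,1), (3,1), (3,4), (3,5), (4,2), (4,4), (4,5) — 12 in total.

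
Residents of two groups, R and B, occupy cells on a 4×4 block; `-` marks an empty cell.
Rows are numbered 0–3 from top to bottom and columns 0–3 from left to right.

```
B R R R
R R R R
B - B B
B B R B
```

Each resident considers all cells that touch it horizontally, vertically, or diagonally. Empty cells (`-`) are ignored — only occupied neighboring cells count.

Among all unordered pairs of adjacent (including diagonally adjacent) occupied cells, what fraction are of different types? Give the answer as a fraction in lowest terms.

Scan each occupied cell's neighbors to the right and below (and the two forward diagonals) so each pair is counted once.
From row 0: 3 unlike of 13 pairs (running 3/13).
From row 1: 7 unlike of 10 pairs (running 10/23).
From row 2: 2 unlike of 8 pairs (running 12/31).
From row 3: 2 unlike of 3 pairs (running 14/34).
Total adjacent occupied pairs: 34; unlike-type pairs: 14.
14/34 reduces to 7/17.

7/17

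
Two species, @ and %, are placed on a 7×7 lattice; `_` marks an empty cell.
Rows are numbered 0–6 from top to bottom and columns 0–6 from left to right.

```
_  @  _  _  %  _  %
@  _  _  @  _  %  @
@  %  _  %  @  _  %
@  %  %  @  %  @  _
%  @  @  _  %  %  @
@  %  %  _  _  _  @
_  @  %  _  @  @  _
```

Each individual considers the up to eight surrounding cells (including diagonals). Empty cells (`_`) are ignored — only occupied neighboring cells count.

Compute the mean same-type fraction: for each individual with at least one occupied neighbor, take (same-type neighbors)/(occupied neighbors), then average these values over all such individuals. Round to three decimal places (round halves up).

Row 0: (0,1)@ 1/1 · (0,4)% 1/2 · (0,6)% 1/2
Row 1: (1,0)@ 2/3 · (1,3)@ 1/3 · (1,5)% 3/5 · (1,6)@ 0/3
Row 2: (2,0)@ 2/4 · (2,1)% 2/5 · (2,3)% 2/5 · (2,4)@ 3/6 · (2,6)% 1/3
Row 3: (3,0)@ 2/5 · (3,1)% 3/7 · (3,2)% 3/6 · (3,3)@ 2/6 · (3,4)% 3/6 · (3,5)@ 2/6
Row 4: (4,0)% 2/5 · (4,1)@ 3/8 · (4,2)@ 2/6 · (4,4)% 2/4 · (4,5)% 2/5 · (4,6)@ 2/3
Row 5: (5,0)@ 2/4 · (5,1)% 3/7 · (5,2)% 2/5 · (5,6)@ 2/3
Row 6: (6,1)@ 1/4 · (6,2)% 2/3 · (6,4)@ 1/1 · (6,5)@ 2/2
Sum over 32 individuals: 1/1 + 1/2 + 1/2 + 2/3 + 1/3 + 3/5 + 0/3 + 2/4 + 2/5 + 2/5 + 3/6 + 1/3 + 2/5 + 3/7 + 3/6 + 2/6 + 3/6 + 2/6 + 2/5 + 3/8 + 2/6 + 2/4 + 2/5 + 2/3 + 2/4 + 3/7 + 2/5 + 2/3 + 1/4 + 2/3 + 1/1 + 2/2 = 2657/168; mean = 2657/168 ÷ 32 = 2657/5376 = 0.494233… → 0.494.

0.494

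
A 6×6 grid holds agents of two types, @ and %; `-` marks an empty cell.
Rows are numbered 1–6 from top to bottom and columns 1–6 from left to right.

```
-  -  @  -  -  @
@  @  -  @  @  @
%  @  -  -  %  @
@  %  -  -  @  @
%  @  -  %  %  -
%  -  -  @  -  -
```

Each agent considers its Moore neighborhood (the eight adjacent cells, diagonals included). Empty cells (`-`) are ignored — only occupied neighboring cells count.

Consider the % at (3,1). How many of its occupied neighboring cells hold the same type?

1

Occupied neighbors of (3,1): (2,1)=@, (2,2)=@, (3,2)=@, (4,1)=@, (4,2)=%.
Same type (%): 1 of 5.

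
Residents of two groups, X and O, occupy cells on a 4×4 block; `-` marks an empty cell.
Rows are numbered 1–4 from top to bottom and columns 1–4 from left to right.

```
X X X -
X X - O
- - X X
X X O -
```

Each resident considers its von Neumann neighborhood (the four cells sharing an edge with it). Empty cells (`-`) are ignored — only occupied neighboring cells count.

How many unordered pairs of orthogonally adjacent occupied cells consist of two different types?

3

Scan each occupied cell's neighbors to the right and below so each pair is counted once.
From row 1: 0 unlike of 4 pairs (running 0/4).
From row 2: 1 unlike of 2 pairs (running 1/6).
From row 3: 1 unlike of 2 pairs (running 2/8).
From row 4: 1 unlike of 2 pairs (running 3/10).
Total adjacent occupied pairs: 10; unlike-type pairs: 3.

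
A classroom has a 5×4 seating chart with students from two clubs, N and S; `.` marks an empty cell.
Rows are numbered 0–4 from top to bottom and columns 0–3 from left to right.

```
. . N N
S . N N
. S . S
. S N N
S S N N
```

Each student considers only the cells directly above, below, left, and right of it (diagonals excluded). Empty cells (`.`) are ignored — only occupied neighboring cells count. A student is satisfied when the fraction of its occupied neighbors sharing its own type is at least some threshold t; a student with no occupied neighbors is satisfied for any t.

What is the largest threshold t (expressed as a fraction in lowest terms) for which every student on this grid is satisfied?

0/1

Row 0: (0,2)N 2/2 · (0,3)N 2/2
Row 1: (1,0)S — no occupied neighbors · (1,2)N 2/2 · (1,3)N 2/3
Row 2: (2,1)S 1/1 · (2,3)S 0/2
Row 3: (3,1)S 2/3 · (3,2)N 2/3 · (3,3)N 2/3
Row 4: (4,0)S 1/1 · (4,1)S 2/3 · (4,2)N 2/3 · (4,3)N 2/2
The smallest same-type fraction is 0/2 at (2,3), which reduces to 0/1. Any threshold above that leaves this student unsatisfied.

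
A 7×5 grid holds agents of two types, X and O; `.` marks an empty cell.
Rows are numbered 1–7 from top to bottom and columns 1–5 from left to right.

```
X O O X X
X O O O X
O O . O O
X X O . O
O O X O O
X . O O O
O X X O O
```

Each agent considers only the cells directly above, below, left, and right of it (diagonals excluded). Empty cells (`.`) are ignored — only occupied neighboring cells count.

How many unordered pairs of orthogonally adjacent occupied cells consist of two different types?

Scan each occupied cell's neighbors to the right and below so each pair is counted once.
From row 1: 3 unlike of 9 pairs (running 3/9).
From row 2: 4 unlike of 8 pairs (running 7/17).
From row 3: 2 unlike of 5 pairs (running 9/22).
From row 4: 4 unlike of 6 pairs (running 13/28).
From row 5: 4 unlike of 8 pairs (running 17/36).
From row 6: 2 unlike of 6 pairs (running 19/42).
From row 7: 2 unlike of 4 pairs (running 21/46).
Total adjacent occupied pairs: 46; unlike-type pairs: 21.

21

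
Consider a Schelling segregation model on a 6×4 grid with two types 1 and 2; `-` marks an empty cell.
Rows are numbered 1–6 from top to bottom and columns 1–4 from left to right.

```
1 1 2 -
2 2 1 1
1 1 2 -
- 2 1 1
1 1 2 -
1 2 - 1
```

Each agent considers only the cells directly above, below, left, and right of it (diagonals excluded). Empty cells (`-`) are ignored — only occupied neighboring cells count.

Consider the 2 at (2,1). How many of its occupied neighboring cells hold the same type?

1

Occupied neighbors of (2,1): (1,1)=1, (3,1)=1, (2,2)=2.
Same type (2): 1 of 3.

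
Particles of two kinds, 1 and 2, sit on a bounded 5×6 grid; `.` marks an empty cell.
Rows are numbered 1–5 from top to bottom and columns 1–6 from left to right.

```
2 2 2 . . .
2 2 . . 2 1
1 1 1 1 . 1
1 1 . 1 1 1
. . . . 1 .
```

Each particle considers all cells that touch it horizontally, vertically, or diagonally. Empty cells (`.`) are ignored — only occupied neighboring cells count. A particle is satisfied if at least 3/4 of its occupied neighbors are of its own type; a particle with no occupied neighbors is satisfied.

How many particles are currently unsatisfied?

(1,1)2 3/3 ok
(1,2)2 4/4 ok
(1,3)2 2/2 ok
(2,1)2 3/5 unhappy
(2,2)2 4/7 unhappy
(2,5)2 0/3 unhappy
(2,6)1 1/2 unhappy
(3,1)1 3/5 unhappy
(3,2)1 4/6 unhappy
(3,3)1 4/5 ok
(3,4)1 3/4 ok
(3,6)1 3/4 ok
(4,1)1 3/3 ok
(4,2)1 4/4 ok
(4,4)1 4/4 ok
(4,5)1 5/5 ok
(4,6)1 3/3 ok
(5,5)1 3/3 ok
Unsatisfied: (2,1), (2,2), (2,5), (2,6), (3,1), (3,2) — 6 in total.

6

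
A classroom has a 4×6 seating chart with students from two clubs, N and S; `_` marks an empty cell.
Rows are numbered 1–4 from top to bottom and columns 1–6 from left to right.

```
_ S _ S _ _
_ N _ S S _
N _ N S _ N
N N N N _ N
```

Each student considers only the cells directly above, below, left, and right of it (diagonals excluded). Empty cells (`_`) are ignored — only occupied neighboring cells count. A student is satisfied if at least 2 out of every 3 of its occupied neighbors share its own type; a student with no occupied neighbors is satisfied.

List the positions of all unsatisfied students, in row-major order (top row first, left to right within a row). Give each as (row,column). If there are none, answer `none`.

Row 1: (1,2)S 0/1 unhappy · (1,4)S 1/1 ok
Row 2: (2,2)N 0/1 unhappy · (2,4)S 3/3 ok · (2,5)S 1/1 ok
Row 3: (3,1)N 1/1 ok · (3,3)N 1/2 unhappy · (3,4)S 1/3 unhappy · (3,6)N 1/1 ok
Row 4: (4,1)N 2/2 ok · (4,2)N 2/2 ok · (4,3)N 3/3 ok · (4,4)N 1/2 unhappy · (4,6)N 1/1 ok

(1,2), (2,2), (3,3), (3,4), (4,4)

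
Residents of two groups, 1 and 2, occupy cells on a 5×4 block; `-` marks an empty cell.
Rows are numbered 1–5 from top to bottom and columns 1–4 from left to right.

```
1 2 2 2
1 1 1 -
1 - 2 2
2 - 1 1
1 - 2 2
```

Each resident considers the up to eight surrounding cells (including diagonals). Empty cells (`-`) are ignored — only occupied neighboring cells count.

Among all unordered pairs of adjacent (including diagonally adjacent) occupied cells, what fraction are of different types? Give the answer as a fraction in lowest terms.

20/31

Scan each occupied cell's neighbors to the right and below (and the two forward diagonals) so each pair is counted once.
From row 1: 7 unlike of 11 pairs (running 7/11).
From row 2: 3 unlike of 7 pairs (running 10/18).
From row 3: 5 unlike of 6 pairs (running 15/24).
From row 4: 5 unlike of 6 pairs (running 20/30).
From row 5: 0 unlike of 1 pairs (running 20/31).
Total adjacent occupied pairs: 31; unlike-type pairs: 20.
20/31 is already in lowest terms.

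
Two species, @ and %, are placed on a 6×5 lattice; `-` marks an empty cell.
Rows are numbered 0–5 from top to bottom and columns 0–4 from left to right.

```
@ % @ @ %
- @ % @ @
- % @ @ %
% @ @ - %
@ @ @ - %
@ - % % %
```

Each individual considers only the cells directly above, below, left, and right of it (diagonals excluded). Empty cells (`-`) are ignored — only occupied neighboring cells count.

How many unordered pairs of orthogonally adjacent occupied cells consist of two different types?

17

Scan each occupied cell's neighbors to the right and below so each pair is counted once.
Row 0: @(0,0)–%(0,1)≠ %(0,1)–@(0,2)≠ %(0,1)–@(1,1)≠ @(0,2)–@(0,3)= @(0,2)–%(1,2)≠ @(0,3)–%(0,4)≠ @(0,3)–@(1,3)= %(0,4)–@(1,4)≠  → 6/8 unlike.
Row 1: @(1,1)–%(1,2)≠ @(1,1)–%(2,1)≠ %(1,2)–@(1,3)≠ %(1,2)–@(2,2)≠ @(1,3)–@(1,4)= @(1,3)–@(2,3)= @(1,4)–%(2,4)≠  → 5/7 unlike.
Row 2: %(2,1)–@(2,2)≠ %(2,1)–@(3,1)≠ @(2,2)–@(2,3)= @(2,2)–@(3,2)= @(2,3)–%(2,4)≠ %(2,4)–%(3,4)=  → 3/6 unlike.
Row 3: %(3,0)–@(3,1)≠ %(3,0)–@(4,0)≠ @(3,1)–@(3,2)= @(3,1)–@(4,1)= @(3,2)–@(4,2)= %(3,4)–%(4,4)=  → 2/6 unlike.
Row 4: @(4,0)–@(4,1)= @(4,0)–@(5,0)= @(4,1)–@(4,2)= @(4,2)–%(5,2)≠ %(4,4)–%(5,4)=  → 1/5 unlike.
Row 5: %(5,2)–%(5,3)= %(5,3)–%(5,4)=  → 0/2 unlike.
Total adjacent occupied pairs: 34; unlike-type pairs: 17.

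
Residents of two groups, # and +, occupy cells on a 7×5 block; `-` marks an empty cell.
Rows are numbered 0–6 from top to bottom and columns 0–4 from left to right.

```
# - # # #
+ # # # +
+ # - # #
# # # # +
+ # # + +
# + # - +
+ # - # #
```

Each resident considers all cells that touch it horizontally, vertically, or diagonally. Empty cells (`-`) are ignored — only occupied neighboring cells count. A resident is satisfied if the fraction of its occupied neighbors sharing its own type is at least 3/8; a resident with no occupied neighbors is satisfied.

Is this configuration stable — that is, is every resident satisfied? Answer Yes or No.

No

Row 0: (0,0)# 1/2 ✓ · (0,2)# 4/4 ✓ · (0,3)# 4/5 ✓ · (0,4)# 2/3 ✓
Row 1: (1,0)+ 1/4 ✗ · (1,1)# 4/6 ✓ · (1,2)# 6/6 ✓ · (1,3)# 6/7 ✓ · (1,4)+ 0/5 ✗
Row 2: (2,0)+ 1/5 ✗ · (2,1)# 5/7 ✓ · (2,3)# 5/7 ✓ · (2,4)# 3/5 ✓
Row 3: (3,0)# 3/5 ✓ · (3,1)# 5/7 ✓ · (3,2)# 6/7 ✓ · (3,3)# 4/7 ✓ · (3,4)+ 2/5 ✓
Row 4: (4,0)+ 1/5 ✗ · (4,1)# 6/8 ✓ · (4,2)# 5/7 ✓ · (4,3)+ 3/7 ✓ · (4,4)+ 3/4 ✓
Row 5: (5,0)# 2/5 ✓ · (5,1)+ 2/7 ✗ · (5,2)# 4/6 ✓ · (5,4)+ 2/4 ✓
Row 6: (6,0)+ 1/3 ✗ · (6,1)# 2/4 ✓ · (6,3)# 2/3 ✓ · (6,4)# 1/2 ✓
For instance (1,0) has only 1/4 same-type neighbors, below 3/8.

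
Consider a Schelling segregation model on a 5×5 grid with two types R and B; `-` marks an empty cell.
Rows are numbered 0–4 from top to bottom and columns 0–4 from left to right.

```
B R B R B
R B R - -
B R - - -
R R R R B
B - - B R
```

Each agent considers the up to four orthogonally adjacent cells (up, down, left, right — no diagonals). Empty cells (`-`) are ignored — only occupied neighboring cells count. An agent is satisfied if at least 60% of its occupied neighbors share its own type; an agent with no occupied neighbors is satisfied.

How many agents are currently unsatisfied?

Row 0: (0,0)B 0/2 ✗ · (0,1)R 0/3 ✗ · (0,2)B 0/3 ✗ · (0,3)R 0/2 ✗ · (0,4)B 0/1 ✗
Row 1: (1,0)R 0/3 ✗ · (1,1)B 0/4 ✗ · (1,2)R 0/2 ✗
Row 2: (2,0)B 0/3 ✗ · (2,1)R 1/3 ✗
Row 3: (3,0)R 1/3 ✗ · (3,1)R 3/3 ✓ · (3,2)R 2/2 ✓ · (3,3)R 1/3 ✗ · (3,4)B 0/2 ✗
Row 4: (4,0)B 0/1 ✗ · (4,3)B 0/2 ✗ · (4,4)R 0/2 ✗
Unsatisfied: (0,0), (0,1), (0,2), (0,3), (0,4), (1,0), (1,1), (1,2), (2,0), (2,1), (3,0), (3,3), (3,4), (4,0), (4,3), (4,4) — 16 in total.

16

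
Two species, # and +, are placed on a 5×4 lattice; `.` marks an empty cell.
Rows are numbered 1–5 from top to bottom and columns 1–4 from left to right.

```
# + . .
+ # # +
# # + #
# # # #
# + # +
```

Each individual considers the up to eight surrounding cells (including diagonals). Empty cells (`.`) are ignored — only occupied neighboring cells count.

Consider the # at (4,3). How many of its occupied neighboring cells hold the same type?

5

Occupied neighbors of (4,3): (3,2)=#, (3,3)=+, (3,4)=#, (4,2)=#, (4,4)=#, (5,2)=+, (5,3)=#, (5,4)=+.
Same type (#): 5 of 8.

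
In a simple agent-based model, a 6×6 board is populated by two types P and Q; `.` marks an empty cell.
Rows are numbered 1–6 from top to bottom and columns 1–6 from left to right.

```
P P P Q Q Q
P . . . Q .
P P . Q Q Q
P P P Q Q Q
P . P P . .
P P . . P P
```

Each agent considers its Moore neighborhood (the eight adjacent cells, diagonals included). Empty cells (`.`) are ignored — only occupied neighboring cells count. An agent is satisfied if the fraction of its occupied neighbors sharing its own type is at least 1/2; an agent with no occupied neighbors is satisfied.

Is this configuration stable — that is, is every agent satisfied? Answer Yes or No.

Row 1: (1,1)P 2/2 ✓ · (1,2)P 3/3 ✓ · (1,3)P 1/2 ✓ · (1,4)Q 2/3 ✓ · (1,5)Q 3/3 ✓ · (1,6)Q 2/2 ✓
Row 2: (2,1)P 4/4 ✓ · (2,5)Q 6/6 ✓
Row 3: (3,1)P 4/4 ✓ · (3,2)P 5/5 ✓ · (3,4)Q 4/5 ✓ · (3,5)Q 6/6 ✓ · (3,6)Q 4/4 ✓
Row 4: (4,1)P 4/4 ✓ · (4,2)P 6/6 ✓ · (4,3)P 4/6 ✓ · (4,4)Q 3/6 ✓ · (4,5)Q 5/6 ✓ · (4,6)Q 3/3 ✓
Row 5: (5,1)P 4/4 ✓ · (5,3)P 4/5 ✓ · (5,4)P 3/5 ✓
Row 6: (6,1)P 2/2 ✓ · (6,2)P 3/3 ✓ · (6,5)P 2/2 ✓ · (6,6)P 1/1 ✓
All meet the threshold, so the configuration is stable.

Yes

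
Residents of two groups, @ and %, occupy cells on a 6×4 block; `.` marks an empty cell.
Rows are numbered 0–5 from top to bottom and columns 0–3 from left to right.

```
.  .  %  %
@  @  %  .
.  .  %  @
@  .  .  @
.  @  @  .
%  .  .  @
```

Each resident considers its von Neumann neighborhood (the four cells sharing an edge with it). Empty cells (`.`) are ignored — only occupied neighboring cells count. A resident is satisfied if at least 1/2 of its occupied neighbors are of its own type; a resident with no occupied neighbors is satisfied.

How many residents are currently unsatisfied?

0

Row 0: (0,2)% 2/2 ok · (0,3)% 1/1 ok
Row 1: (1,0)@ 1/1 ok · (1,1)@ 1/2 ok · (1,2)% 2/3 ok
Row 2: (2,2)% 1/2 ok · (2,3)@ 1/2 ok
Row 3: (3,0)@ 0/0 ok · (3,3)@ 1/1 ok
Row 4: (4,1)@ 1/1 ok · (4,2)@ 1/1 ok
Row 5: (5,0)% 0/0 ok · (5,3)@ 0/0 ok
Every one meets the threshold.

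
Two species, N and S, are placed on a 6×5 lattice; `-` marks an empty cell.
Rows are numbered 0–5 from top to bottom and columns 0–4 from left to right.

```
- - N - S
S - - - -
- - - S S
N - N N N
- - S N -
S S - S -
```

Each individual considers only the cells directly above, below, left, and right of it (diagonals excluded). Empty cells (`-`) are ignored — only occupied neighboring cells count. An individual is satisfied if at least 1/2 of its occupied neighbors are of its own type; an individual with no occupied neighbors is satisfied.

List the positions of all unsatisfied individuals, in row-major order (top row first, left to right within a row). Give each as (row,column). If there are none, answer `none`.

(0,2)N 0/0 ✓
(0,4)S 0/0 ✓
(1,0)S 0/0 ✓
(2,3)S 1/2 ✓
(2,4)S 1/2 ✓
(3,0)N 0/0 ✓
(3,2)N 1/2 ✓
(3,3)N 3/4 ✓
(3,4)N 1/2 ✓
(4,2)S 0/2 ✗
(4,3)N 1/3 ✗
(5,0)S 1/1 ✓
(5,1)S 1/1 ✓
(5,3)S 0/1 ✗

(4,2), (4,3), (5,3)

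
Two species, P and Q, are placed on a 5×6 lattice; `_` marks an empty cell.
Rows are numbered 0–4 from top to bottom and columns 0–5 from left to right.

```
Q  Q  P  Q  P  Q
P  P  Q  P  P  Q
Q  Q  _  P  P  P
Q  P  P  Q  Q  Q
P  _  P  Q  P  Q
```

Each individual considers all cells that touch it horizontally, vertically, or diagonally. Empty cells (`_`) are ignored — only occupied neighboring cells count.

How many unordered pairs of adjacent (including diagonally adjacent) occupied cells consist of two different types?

Scan each occupied cell's neighbors to the right and below (and the two forward diagonals) so each pair is counted once.
Row 0: Q(0,0)–Q(0,1)= Q(0,0)–P(1,0)≠ Q(0,0)–P(1,1)≠ Q(0,1)–P(0,2)≠ Q(0,1)–P(1,1)≠ Q(0,1)–Q(1,2)= Q(0,1)–P(1,0)≠ P(0,2)–Q(0,3)≠ P(0,2)–Q(1,2)≠ P(0,2)–P(1,3)= P(0,2)–P(1,1)= Q(0,3)–P(0,4)≠ Q(0,3)–P(1,3)≠ Q(0,3)–P(1,4)≠ Q(0,3)–Q(1,2)= P(0,4)–Q(0,5)≠ P(0,4)–P(1,4)= P(0,4)–Q(1,5)≠ P(0,4)–P(1,3)= Q(0,5)–Q(1,5)= Q(0,5)–P(1,4)≠  → 13/21 unlike.
Row 1: P(1,0)–P(1,1)= P(1,0)–Q(2,0)≠ P(1,0)–Q(2,1)≠ P(1,1)–Q(1,2)≠ P(1,1)–Q(2,1)≠ P(1,1)–Q(2,0)≠ Q(1,2)–P(1,3)≠ Q(1,2)–P(2,3)≠ Q(1,2)–Q(2,1)= P(1,3)–P(1,4)= P(1,3)–P(2,3)= P(1,3)–P(2,4)= P(1,4)–Q(1,5)≠ P(1,4)–P(2,4)= P(1,4)–P(2,5)= P(1,4)–P(2,3)= Q(1,5)–P(2,5)≠ Q(1,5)–P(2,4)≠  → 10/18 unlike.
Row 2: Q(2,0)–Q(2,1)= Q(2,0)–Q(3,0)= Q(2,0)–P(3,1)≠ Q(2,1)–P(3,1)≠ Q(2,1)–P(3,2)≠ Q(2,1)–Q(3,0)= P(2,3)–P(2,4)= P(2,3)–Q(3,3)≠ P(2,3)–Q(3,4)≠ P(2,3)–P(3,2)= P(2,4)–P(2,5)= P(2,4)–Q(3,4)≠ P(2,4)–Q(3,5)≠ P(2,4)–Q(3,3)≠ P(2,5)–Q(3,5)≠ P(2,5)–Q(3,4)≠  → 10/16 unlike.
Row 3: Q(3,0)–P(3,1)≠ Q(3,0)–P(4,0)≠ P(3,1)–P(3,2)= P(3,1)–P(4,2)= P(3,1)–P(4,0)= P(3,2)–Q(3,3)≠ P(3,2)–P(4,2)= P(3,2)–Q(4,3)≠ Q(3,3)–Q(3,4)= Q(3,3)–Q(4,3)= Q(3,3)–P(4,4)≠ Q(3,3)–P(4,2)≠ Q(3,4)–Q(3,5)= Q(3,4)–P(4,4)≠ Q(3,4)–Q(4,5)= Q(3,4)–Q(4,3)= Q(3,5)–Q(4,5)= Q(3,5)–P(4,4)≠  → 8/18 unlike.
Row 4: P(4,2)–Q(4,3)≠ Q(4,3)–P(4,4)≠ P(4,4)–Q(4,5)≠  → 3/3 unlike.
Total adjacent occupied pairs: 76; unlike-type pairs: 44.

44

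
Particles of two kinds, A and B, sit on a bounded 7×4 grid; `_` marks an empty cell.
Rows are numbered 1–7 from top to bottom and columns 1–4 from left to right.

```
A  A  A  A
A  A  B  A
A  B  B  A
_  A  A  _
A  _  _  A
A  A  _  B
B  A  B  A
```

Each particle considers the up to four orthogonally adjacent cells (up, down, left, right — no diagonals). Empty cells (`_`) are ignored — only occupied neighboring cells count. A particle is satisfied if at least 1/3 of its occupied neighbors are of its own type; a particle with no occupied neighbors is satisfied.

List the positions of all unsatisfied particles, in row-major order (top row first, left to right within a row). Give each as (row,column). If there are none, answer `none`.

Row 1: (1,1)A 2/2 ✓ · (1,2)A 3/3 ✓ · (1,3)A 2/3 ✓ · (1,4)A 2/2 ✓
Row 2: (2,1)A 3/3 ✓ · (2,2)A 2/4 ✓ · (2,3)B 1/4 ✗ · (2,4)A 2/3 ✓
Row 3: (3,1)A 1/2 ✓ · (3,2)B 1/4 ✗ · (3,3)B 2/4 ✓ · (3,4)A 1/2 ✓
Row 4: (4,2)A 1/2 ✓ · (4,3)A 1/2 ✓
Row 5: (5,1)A 1/1 ✓ · (5,4)A 0/1 ✗
Row 6: (6,1)A 2/3 ✓ · (6,2)A 2/2 ✓ · (6,4)B 0/2 ✗
Row 7: (7,1)B 0/2 ✗ · (7,2)A 1/3 ✓ · (7,3)B 0/2 ✗ · (7,4)A 0/2 ✗

(2,3), (3,2), (5,4), (6,4), (7,1), (7,3), (7,4)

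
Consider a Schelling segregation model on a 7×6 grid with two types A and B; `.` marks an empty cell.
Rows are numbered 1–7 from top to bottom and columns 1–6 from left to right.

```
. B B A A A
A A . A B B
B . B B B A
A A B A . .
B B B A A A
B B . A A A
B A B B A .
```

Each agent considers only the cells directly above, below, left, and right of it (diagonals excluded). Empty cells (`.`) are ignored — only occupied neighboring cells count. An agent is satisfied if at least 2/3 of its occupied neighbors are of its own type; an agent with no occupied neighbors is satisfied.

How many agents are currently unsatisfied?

Row 1: (1,2)B 1/2 ✗ · (1,3)B 1/2 ✗ · (1,4)A 2/3 ✓ · (1,5)A 2/3 ✓ · (1,6)A 1/2 ✗
Row 2: (2,1)A 1/2 ✗ · (2,2)A 1/2 ✗ · (2,4)A 1/3 ✗ · (2,5)B 2/4 ✗ · (2,6)B 1/3 ✗
Row 3: (3,1)B 0/2 ✗ · (3,3)B 2/2 ✓ · (3,4)B 2/4 ✗ · (3,5)B 2/3 ✓ · (3,6)A 0/2 ✗
Row 4: (4,1)A 1/3 ✗ · (4,2)A 1/3 ✗ · (4,3)B 2/4 ✗ · (4,4)A 1/3 ✗
Row 5: (5,1)B 2/3 ✓ · (5,2)B 3/4 ✓ · (5,3)B 2/3 ✓ · (5,4)A 3/4 ✓ · (5,5)A 3/3 ✓ · (5,6)A 2/2 ✓
Row 6: (6,1)B 3/3 ✓ · (6,2)B 2/3 ✓ · (6,4)A 2/3 ✓ · (6,5)A 4/4 ✓ · (6,6)A 2/2 ✓
Row 7: (7,1)B 1/2 ✗ · (7,2)A 0/3 ✗ · (7,3)B 1/2 ✗ · (7,4)B 1/3 ✗ · (7,5)A 1/2 ✗
Unsatisfied: (1,2), (1,3), (1,6), (2,1), (2,2), (2,4), (2,5), (2,6), (3,1), (3,4), (3,6), (4,1), (4,2), (4,3), (4,4), (7,1), (7,2), (7,3), (7,4), (7,5) — 20 in total.

20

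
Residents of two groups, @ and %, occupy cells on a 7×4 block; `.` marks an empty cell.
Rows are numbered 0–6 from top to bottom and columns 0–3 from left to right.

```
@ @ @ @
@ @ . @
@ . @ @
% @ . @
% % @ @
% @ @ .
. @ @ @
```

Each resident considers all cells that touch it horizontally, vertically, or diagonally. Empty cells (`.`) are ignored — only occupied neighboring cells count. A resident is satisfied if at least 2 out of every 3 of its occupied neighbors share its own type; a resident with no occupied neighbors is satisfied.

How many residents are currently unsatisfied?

Row 0: (0,0)@ 3/3 ok · (0,1)@ 4/4 ok · (0,2)@ 4/4 ok · (0,3)@ 2/2 ok
Row 1: (1,0)@ 4/4 ok · (1,1)@ 6/6 ok · (1,3)@ 4/4 ok
Row 2: (2,0)@ 3/4 ok · (2,2)@ 5/5 ok · (2,3)@ 3/3 ok
Row 3: (3,0)% 2/4 unhappy · (3,1)@ 3/6 unhappy · (3,3)@ 4/4 ok
Row 4: (4,0)% 3/5 unhappy · (4,1)% 3/7 unhappy · (4,2)@ 5/6 ok · (4,3)@ 3/3 ok
Row 5: (5,0)% 2/4 unhappy · (5,1)@ 4/7 unhappy · (5,2)@ 6/7 ok
Row 6: (6,1)@ 3/4 ok · (6,2)@ 4/4 ok · (6,3)@ 2/2 ok
Unsatisfied: (3,0), (3,1), (4,0), (4,1), (5,0), (5,1) — 6 in total.

6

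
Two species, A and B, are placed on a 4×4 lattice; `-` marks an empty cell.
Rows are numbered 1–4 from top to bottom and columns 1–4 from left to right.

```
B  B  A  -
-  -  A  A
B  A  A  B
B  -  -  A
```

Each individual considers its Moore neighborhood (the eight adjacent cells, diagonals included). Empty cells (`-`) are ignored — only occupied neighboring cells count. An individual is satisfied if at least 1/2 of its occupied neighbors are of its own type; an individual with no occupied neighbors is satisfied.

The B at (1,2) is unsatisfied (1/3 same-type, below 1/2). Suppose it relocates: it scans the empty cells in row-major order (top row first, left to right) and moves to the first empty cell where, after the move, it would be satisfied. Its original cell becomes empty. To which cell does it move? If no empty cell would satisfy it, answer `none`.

(2,1)

Vacating (1,2). Empty cells in order:
  (1,4): 0/3 same-type → still unsatisfied.
  (2,1): 2/3 same-type → satisfied — stop here.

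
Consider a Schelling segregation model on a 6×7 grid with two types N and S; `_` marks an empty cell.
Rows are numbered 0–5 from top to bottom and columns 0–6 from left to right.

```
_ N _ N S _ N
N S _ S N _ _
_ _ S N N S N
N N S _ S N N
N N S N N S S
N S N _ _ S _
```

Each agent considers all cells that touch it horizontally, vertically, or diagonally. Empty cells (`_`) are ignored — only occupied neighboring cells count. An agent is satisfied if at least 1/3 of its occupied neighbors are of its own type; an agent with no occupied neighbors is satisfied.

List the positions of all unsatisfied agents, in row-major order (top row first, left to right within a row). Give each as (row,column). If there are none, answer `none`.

(2,5), (3,4), (5,1)

(0,1)N 1/2 ✓
(0,3)N 1/3 ✓
(0,4)S 1/3 ✓
(0,6)N 0/0 ✓
(1,0)N 1/2 ✓
(1,1)S 1/3 ✓
(1,3)S 2/6 ✓
(1,4)N 3/6 ✓
(2,2)S 3/5 ✓
(2,3)N 2/6 ✓
(2,4)N 3/6 ✓
(2,5)S 1/6 ✗
(2,6)N 2/3 ✓
(3,0)N 3/3 ✓
(3,1)N 3/6 ✓
(3,2)S 2/6 ✓
(3,4)S 2/7 ✗
(3,5)N 4/8 ✓
(3,6)N 2/5 ✓
(4,0)N 4/5 ✓
(4,1)N 5/8 ✓
(4,2)S 2/6 ✓
(4,3)N 2/5 ✓
(4,4)N 2/5 ✓
(4,5)S 3/6 ✓
(4,6)S 2/4 ✓
(5,0)N 2/3 ✓
(5,1)S 1/5 ✗
(5,2)N 2/4 ✓
(5,5)S 2/3 ✓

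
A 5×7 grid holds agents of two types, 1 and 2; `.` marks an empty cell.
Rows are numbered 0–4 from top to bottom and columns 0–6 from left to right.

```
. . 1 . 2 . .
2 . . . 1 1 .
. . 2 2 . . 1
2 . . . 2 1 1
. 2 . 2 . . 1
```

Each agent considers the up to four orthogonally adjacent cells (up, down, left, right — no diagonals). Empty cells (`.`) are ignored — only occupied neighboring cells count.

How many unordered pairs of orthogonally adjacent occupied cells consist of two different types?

2

Scan each occupied cell's neighbors to the right and below so each pair is counted once.
Row 0: 2(0,4)–1(1,4)≠  → 1/1 unlike.
Row 1: 1(1,4)–1(1,5)=  → 0/1 unlike.
Row 2: 2(2,2)–2(2,3)= 1(2,6)–1(3,6)=  → 0/2 unlike.
Row 3: 2(3,4)–1(3,5)≠ 1(3,5)–1(3,6)= 1(3,6)–1(4,6)=  → 1/3 unlike.
Total adjacent occupied pairs: 7; unlike-type pairs: 2.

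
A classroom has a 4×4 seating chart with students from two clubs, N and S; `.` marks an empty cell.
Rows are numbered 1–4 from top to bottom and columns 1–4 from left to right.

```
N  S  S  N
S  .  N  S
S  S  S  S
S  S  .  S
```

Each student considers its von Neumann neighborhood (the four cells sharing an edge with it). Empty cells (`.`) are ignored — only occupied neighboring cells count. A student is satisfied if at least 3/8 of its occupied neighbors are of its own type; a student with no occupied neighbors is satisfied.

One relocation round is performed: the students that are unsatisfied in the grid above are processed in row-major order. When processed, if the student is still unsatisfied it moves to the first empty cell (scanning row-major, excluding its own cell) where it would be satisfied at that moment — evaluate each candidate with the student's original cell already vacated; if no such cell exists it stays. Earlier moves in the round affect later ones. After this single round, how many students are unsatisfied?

2

Initially unsatisfied (in order): (1,1), (1,3), (1,4), (2,3), (2,4).
  (1,1): no empty cell satisfies it; stays.
  (1,3) → (2,2).
  (1,4) → (1,3).
  (2,3) → (1,4).
  (2,4): now satisfied by earlier moves; stays.
Resulting grid:
N S N N
S S . S
S S S S
S S . S
Unsatisfied now: (1,1), (1,2).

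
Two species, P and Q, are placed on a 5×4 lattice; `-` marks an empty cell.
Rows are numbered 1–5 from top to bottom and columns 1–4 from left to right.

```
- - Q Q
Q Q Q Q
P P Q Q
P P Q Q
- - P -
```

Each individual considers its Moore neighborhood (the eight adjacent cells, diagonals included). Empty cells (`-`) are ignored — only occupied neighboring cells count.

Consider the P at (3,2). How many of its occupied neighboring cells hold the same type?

Occupied neighbors of (3,2): (2,1)=Q, (2,2)=Q, (2,3)=Q, (3,1)=P, (3,3)=Q, (4,1)=P, (4,2)=P, (4,3)=Q.
Same type (P): 3 of 8.

3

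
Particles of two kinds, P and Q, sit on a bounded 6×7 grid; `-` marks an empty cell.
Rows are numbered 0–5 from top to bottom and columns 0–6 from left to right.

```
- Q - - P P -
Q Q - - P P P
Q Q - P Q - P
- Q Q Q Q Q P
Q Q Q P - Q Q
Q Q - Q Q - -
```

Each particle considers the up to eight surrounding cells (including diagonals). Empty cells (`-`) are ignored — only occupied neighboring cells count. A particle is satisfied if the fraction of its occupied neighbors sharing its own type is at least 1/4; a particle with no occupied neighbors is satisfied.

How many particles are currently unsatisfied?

Row 0: (0,1)Q 2/2 ok · (0,4)P 3/3 ok · (0,5)P 4/4 ok
Row 1: (1,0)Q 4/4 ok · (1,1)Q 4/4 ok · (1,4)P 4/5 ok · (1,5)P 5/6 ok · (1,6)P 3/3 ok
Row 2: (2,0)Q 4/4 ok · (2,1)Q 5/5 ok · (2,3)P 1/5 unhappy · (2,4)Q 3/6 ok · (2,6)P 3/4 ok
Row 3: (3,1)Q 6/6 ok · (3,2)Q 5/7 ok · (3,3)Q 4/6 ok · (3,4)Q 4/6 ok · (3,5)Q 4/6 ok · (3,6)P 1/4 ok
Row 4: (4,0)Q 4/4 ok · (4,1)Q 6/6 ok · (4,2)Q 6/7 ok · (4,3)P 0/6 unhappy · (4,5)Q 4/5 ok · (4,6)Q 2/3 ok
Row 5: (5,0)Q 3/3 ok · (5,1)Q 4/4 ok · (5,3)Q 2/3 ok · (5,4)Q 2/3 ok
Unsatisfied: (2,3), (4,3) — 2 in total.

2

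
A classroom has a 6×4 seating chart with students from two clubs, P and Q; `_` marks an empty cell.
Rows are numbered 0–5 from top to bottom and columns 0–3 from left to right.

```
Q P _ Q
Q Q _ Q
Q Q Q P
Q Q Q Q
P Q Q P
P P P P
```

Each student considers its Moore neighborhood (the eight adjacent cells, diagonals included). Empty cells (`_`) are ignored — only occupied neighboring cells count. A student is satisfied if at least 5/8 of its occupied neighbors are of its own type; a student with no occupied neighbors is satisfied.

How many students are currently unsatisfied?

(0,0)Q 2/3 ok
(0,1)P 0/3 unhappy
(0,3)Q 1/1 ok
(1,0)Q 4/5 ok
(1,1)Q 5/6 ok
(1,3)Q 2/3 ok
(2,0)Q 5/5 ok
(2,1)Q 7/7 ok
(2,2)Q 6/7 ok
(2,3)P 0/4 unhappy
(3,0)Q 4/5 ok
(3,1)Q 7/8 ok
(3,2)Q 6/8 ok
(3,3)Q 3/5 unhappy
(4,0)P 2/5 unhappy
(4,1)Q 4/8 unhappy
(4,2)Q 4/8 unhappy
(4,3)P 2/5 unhappy
(5,0)P 2/3 ok
(5,1)P 3/5 unhappy
(5,2)P 3/5 unhappy
(5,3)P 2/3 ok
Unsatisfied: (0,1), (2,3), (3,3), (4,0), (4,1), (4,2), (4,3), (5,1), (5,2) — 9 in total.

9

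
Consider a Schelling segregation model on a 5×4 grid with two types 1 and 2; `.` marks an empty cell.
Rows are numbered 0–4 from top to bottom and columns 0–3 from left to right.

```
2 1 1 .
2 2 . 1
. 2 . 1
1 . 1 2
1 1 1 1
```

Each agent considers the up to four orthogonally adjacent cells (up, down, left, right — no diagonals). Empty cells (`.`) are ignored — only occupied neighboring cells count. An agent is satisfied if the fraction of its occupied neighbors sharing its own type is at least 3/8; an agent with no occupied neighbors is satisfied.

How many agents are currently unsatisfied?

Row 0: (0,0)2 1/2 ok · (0,1)1 1/3 unhappy · (0,2)1 1/1 ok
Row 1: (1,0)2 2/2 ok · (1,1)2 2/3 ok · (1,3)1 1/1 ok
Row 2: (2,1)2 1/1 ok · (2,3)1 1/2 ok
Row 3: (3,0)1 1/1 ok · (3,2)1 1/2 ok · (3,3)2 0/3 unhappy
Row 4: (4,0)1 2/2 ok · (4,1)1 2/2 ok · (4,2)1 3/3 ok · (4,3)1 1/2 ok
Unsatisfied: (0,1), (3,3) — 2 in total.

2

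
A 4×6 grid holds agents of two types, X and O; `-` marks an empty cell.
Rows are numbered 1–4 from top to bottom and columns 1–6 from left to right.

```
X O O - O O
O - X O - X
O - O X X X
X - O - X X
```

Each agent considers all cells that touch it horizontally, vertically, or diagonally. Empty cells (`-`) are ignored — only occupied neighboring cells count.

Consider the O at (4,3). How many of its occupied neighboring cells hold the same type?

Occupied neighbors of (4,3): (3,3)=O, (3,4)=X.
Same type (O): 1 of 2.

1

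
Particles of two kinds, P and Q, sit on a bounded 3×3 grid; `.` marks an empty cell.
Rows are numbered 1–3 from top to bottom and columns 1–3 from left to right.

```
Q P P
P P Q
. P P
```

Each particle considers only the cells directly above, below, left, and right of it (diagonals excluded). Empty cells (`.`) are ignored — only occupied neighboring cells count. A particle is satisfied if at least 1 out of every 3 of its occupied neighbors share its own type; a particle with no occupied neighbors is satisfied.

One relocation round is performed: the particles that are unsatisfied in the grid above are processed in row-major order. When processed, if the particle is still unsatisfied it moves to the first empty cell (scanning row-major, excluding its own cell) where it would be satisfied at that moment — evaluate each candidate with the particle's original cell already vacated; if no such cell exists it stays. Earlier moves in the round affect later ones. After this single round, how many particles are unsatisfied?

Initially unsatisfied (in order): (1,1), (2,3).
  (1,1): no empty cell satisfies it; stays.
  (2,3): no empty cell satisfies it; stays.
Resulting grid:
Q P P
P P Q
. P P
Unsatisfied now: (1,1), (2,3).

2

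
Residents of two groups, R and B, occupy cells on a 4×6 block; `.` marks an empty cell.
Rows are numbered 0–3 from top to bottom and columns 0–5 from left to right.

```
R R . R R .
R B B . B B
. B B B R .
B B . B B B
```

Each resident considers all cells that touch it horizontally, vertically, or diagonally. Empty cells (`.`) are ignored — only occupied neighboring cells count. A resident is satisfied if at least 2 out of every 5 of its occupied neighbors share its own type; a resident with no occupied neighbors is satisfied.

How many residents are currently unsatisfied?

4

Row 0: (0,0)R 2/3 ✓ · (0,1)R 2/4 ✓ · (0,3)R 1/3 ✗ · (0,4)R 1/3 ✗
Row 1: (1,0)R 2/4 ✓ · (1,1)B 3/6 ✓ · (1,2)B 4/6 ✓ · (1,4)B 2/5 ✓ · (1,5)B 1/3 ✗
Row 2: (2,1)B 5/6 ✓ · (2,2)B 6/6 ✓ · (2,3)B 5/6 ✓ · (2,4)R 0/6 ✗
Row 3: (3,0)B 2/2 ✓ · (3,1)B 3/3 ✓ · (3,3)B 3/4 ✓ · (3,4)B 3/4 ✓ · (3,5)B 1/2 ✓
Unsatisfied: (0,3), (0,4), (1,5), (2,4) — 4 in total.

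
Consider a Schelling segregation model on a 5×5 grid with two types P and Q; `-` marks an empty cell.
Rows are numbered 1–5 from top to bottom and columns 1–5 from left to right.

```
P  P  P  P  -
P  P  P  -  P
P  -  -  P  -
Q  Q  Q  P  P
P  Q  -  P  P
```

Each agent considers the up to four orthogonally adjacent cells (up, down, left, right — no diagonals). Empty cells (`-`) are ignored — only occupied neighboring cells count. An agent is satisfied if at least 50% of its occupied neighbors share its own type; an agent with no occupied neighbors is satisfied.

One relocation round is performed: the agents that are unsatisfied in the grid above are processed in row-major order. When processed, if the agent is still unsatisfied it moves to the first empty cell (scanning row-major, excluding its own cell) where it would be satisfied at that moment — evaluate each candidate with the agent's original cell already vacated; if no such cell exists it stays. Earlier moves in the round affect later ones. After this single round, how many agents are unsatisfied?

0

Initially unsatisfied (in order): (4,1), (5,1).
  (4,1) → (5,3).
  (5,1) → (1,5).
Resulting grid:
P P P P P
P P P - P
P - - P -
- Q Q P P
- Q Q P P
All satisfied now.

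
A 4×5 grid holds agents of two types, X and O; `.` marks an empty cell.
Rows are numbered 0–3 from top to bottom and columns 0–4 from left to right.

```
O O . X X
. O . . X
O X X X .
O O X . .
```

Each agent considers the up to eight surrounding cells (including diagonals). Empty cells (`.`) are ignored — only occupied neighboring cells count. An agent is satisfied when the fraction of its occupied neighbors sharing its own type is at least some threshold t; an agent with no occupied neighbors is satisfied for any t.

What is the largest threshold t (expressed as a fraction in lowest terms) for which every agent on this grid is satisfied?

1/3

Row 0: (0,0)O 2/2 · (0,1)O 2/2 · (0,3)X 2/2 · (0,4)X 2/2
Row 1: (1,1)O 3/5 · (1,4)X 3/3
Row 2: (2,0)O 3/4 · (2,1)X 2/6 · (2,2)X 3/5 · (2,3)X 3/3
Row 3: (3,0)O 2/3 · (3,1)O 2/5 · (3,2)X 3/4
The smallest same-type fraction is 2/6 at (2,1), which reduces to 1/3. Any threshold above that leaves this agent unsatisfied.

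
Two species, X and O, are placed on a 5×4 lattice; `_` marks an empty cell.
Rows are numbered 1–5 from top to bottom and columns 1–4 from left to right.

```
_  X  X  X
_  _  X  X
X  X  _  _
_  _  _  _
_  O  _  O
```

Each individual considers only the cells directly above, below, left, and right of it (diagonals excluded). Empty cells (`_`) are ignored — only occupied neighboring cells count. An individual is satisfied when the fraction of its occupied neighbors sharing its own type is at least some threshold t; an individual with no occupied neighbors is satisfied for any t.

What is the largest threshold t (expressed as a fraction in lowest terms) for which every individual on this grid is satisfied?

1/1

(1,2)X 1/1
(1,3)X 3/3
(1,4)X 2/2
(2,3)X 2/2
(2,4)X 2/2
(3,1)X 1/1
(3,2)X 1/1
(5,2)O — no occupied neighbors
(5,4)O — no occupied neighbors
The smallest same-type fraction is 1/1 at (1,2), which reduces to 1/1. Any threshold above that leaves this individual unsatisfied.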